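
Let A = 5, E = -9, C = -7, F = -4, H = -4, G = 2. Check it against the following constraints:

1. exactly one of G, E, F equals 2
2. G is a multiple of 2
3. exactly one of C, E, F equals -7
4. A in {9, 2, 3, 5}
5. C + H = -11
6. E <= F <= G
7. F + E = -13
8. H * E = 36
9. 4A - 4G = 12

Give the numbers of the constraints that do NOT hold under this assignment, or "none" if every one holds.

Yes — all constraints hold.

1. G=2, E=-9, F=-4; 1 of them equals 2  true
2. 2 / 2 = 1, so 2 divides 2  true
3. C=-7, E=-9, F=-4; 1 of them equals -7  true
4. A = 5 is in {9, 2, 3, 5}  true
5. C + H = -7 + (-4) = -11  true
6. values -9 <= -4 <= 2  true
7. F + E = -4 + (-9) = -13  true
8. H * E = -4 * (-9) = 36  true
9. 4A - 4G = 4(5) - 4(2) = 12  true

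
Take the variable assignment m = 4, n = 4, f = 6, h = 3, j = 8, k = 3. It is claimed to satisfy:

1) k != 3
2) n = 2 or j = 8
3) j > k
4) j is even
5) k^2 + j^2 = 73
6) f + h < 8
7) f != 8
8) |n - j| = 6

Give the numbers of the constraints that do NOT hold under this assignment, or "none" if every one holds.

The assignment fails constraints 1, 6, and 8.

1) k = 3, but 3 is required to differ — violated.
2) n = 4 ≠ 2, but j = 8 = 8 (second disjunct) — satisfied.
3) j = 8, k = 3; 8 > 3 — satisfied.
4) j = 8 is even — satisfied.
5) k^2 + j^2 = 3^2 + 8^2 = 9 + 64 = 73 — satisfied.
6) f + h = 6 + 3 = 9; 9 ≥ 8, bound 8 not met — violated.
7) f = 6, and 6 ≠ 8 — satisfied.
8) |4 - 8| = 4, not 6 — violated.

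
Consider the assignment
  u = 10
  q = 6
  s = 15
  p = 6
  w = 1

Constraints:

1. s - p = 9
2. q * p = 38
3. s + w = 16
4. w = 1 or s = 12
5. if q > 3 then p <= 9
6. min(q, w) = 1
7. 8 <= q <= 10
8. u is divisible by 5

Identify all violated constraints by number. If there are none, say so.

1. s - p = 15 - 6 = 9  ✔
2. q * p = 6 * 6 = 36, not 38  ✘
3. s + w = 15 + 1 = 16  ✔
4. w = 1 = 1 (first disjunct)  ✔
5. q = 6 > 3, so we need p ≤ 9; p = 6 ≤ 9  ✔
6. min(6, 1) = 1  ✔
7. q = 6 is outside [8, 10]  ✘
8. 10 / 5 = 2, so 5 divides 10  ✔

No — constraints 2 and 7 are not satisfied.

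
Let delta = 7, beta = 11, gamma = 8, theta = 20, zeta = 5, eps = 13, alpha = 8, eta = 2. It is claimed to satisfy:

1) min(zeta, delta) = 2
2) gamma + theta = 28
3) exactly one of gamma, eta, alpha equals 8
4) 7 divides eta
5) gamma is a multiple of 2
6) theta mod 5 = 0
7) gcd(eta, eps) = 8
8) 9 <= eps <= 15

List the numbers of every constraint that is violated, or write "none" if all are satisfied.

The assignment fails constraints 1, 3, 4, and 7.

1) min(5, 7) = 5, not 2  no
2) gamma + theta = 8 + 20 = 28  yes
3) gamma=8, eta=2, alpha=8; 2 of them equal 8, not exactly one  no
4) 2 = 7*0 + 2, so 7 does not divide 2  no
5) 8 / 2 = 4, so 2 divides 8  yes
6) 20 mod 5 = 0  yes
7) gcd(2, 13) = 1, not 8  no
8) eps = 13 lies in [9, 15]  yes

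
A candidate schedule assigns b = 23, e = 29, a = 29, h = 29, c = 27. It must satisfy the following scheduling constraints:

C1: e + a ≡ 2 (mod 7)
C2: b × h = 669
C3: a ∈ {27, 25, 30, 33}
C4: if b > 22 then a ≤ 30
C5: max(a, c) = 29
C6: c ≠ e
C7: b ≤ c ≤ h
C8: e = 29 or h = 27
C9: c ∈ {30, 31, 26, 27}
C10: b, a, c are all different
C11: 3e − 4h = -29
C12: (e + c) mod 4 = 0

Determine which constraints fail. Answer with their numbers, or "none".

C1: e + a = 58; 58 mod 7 = 2 — holds.
C2: b × h = 23 × 29 = 667, not 669 — fails.
C3: a = 29 is not in {27, 25, 30, 33} — fails.
C4: b = 23 > 22, so we need a ≤ 30; a = 29 ≤ 30 — holds.
C5: max(29, 27) = 29 — holds.
C6: c = 27, e = 29; distinct — holds.
C7: values 23 ≤ 27 ≤ 29 — holds.
C8: e = 29 = 29 (first disjunct) — holds.
C9: c = 27 is in {30, 31, 26, 27} — holds.
C10: values 23, 29, 27 are pairwise distinct — holds.
C11: 3e − 4h = 3(29) − 4(29) = -29 — holds.
C12: e + c = 56; 56 mod 4 = 0 — holds.

Constraints 2 and 3 are violated.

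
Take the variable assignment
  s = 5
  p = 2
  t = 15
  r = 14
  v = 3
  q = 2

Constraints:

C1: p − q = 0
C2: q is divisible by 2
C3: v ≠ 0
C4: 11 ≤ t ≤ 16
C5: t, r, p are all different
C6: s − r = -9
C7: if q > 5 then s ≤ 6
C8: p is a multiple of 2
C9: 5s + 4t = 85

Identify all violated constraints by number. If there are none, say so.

The assignment satisfies every constraint.

C1: p − q = 2 − 2 = 0  OK
C2: 2 / 2 = 1, so 2 divides 2  OK
C3: v = 3, and 3 ≠ 0  OK
C4: t = 15 lies in [11, 16]  OK
C5: values 15, 14, 2 are pairwise distinct  OK
C6: s − r = 5 − 14 = -9  OK
C7: q = 2, not > 5; antecedent false, conditional vacuously true  OK
C8: 2 / 2 = 1, so 2 divides 2  OK
C9: 5s + 4t = 5(5) + 4(15) = 85  OK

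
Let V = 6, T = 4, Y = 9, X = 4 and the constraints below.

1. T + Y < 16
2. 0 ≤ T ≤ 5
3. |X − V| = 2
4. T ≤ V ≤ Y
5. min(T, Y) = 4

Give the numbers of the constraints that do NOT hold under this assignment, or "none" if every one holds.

Yes — all constraints hold.

1. T + Y = 4 + 9 = 13; 13 < 16 — OK.
2. T = 4 lies in [0, 5] — OK.
3. |4 − 6| = 2 — OK.
4. values 4 ≤ 6 ≤ 9 — OK.
5. min(4, 9) = 4 — OK.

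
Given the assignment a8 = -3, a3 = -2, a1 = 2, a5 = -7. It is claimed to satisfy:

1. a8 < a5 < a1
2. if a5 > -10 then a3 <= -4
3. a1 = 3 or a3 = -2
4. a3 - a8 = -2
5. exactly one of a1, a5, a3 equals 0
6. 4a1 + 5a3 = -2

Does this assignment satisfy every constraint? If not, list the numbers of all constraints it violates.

Constraints 1, 2, 4, and 5 are violated.

1. values -3, -7, 2; a8 = -3 is not < a5 = -7  ✘
2. a5 = -7 > -10, so we need a3 ≤ -4; but a3 = -2 > -4  ✘
3. a1 = 2 ≠ 3, but a3 = -2 = -2 (second disjunct)  ✔
4. a3 - a8 = -2 - (-3) = 1, not -2  ✘
5. a1=2, a5=-7, a3=-2; 0 of them equal 0, not exactly one  ✘
6. 4a1 + 5a3 = 4(2) + 5(-2) = -2  ✔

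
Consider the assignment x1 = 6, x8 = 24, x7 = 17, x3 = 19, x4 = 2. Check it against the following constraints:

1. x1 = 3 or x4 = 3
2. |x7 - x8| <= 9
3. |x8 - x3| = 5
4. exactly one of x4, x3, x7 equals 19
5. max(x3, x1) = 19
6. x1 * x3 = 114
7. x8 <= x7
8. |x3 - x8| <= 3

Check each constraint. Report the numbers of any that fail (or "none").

The assignment fails constraints 1, 7, and 8.

1. x1 = 6 ≠ 3 and x4 = 2 ≠ 3; both disjuncts false  fails
2. |17 - 24| = 7; 7 ≤ 9  holds
3. |24 - 19| = 5  holds
4. x4=2, x3=19, x7=17; 1 of them equals 19  holds
5. max(19, 6) = 19  holds
6. x1 * x3 = 6 * 19 = 114  holds
7. x8 = 24, x7 = 17; 24 > 17 (want ≤)  fails
8. |19 - 24| = 5; 5 > 3, exceeds bound 3  fails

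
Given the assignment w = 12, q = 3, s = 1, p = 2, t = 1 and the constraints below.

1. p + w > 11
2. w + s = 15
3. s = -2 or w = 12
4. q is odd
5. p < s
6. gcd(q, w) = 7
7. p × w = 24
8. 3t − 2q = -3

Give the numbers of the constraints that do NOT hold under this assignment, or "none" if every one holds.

1. p + w = 2 + 12 = 14; 14 > 11 — holds.
2. w + s = 12 + 1 = 13, not 15 — fails.
3. s = 1 ≠ -2, but w = 12 = 12 (second disjunct) — holds.
4. q = 3 is odd — holds.
5. p = 2, s = 1; 2 ≥ 1 (want <) — fails.
6. gcd(3, 12) = 3, not 7 — fails.
7. p × w = 2 × 12 = 24 — holds.
8. 3t − 2q = 3(1) − 2(3) = -3 — holds.

Violated: 2, 5, and 6.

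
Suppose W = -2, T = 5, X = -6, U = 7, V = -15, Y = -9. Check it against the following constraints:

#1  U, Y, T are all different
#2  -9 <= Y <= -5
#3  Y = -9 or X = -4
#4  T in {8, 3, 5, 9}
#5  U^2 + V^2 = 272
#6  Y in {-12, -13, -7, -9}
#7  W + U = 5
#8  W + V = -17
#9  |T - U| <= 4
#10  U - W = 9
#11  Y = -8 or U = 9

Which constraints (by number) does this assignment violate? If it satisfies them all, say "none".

No — constraints 5, 11 are not satisfied.

#1 values 7, -9, 5 are pairwise distinct — holds.
#2 Y = -9 lies in [-9, -5] — holds.
#3 Y = -9 = -9 (first disjunct) — holds.
#4 T = 5 is in {8, 3, 5, 9} — holds.
#5 U^2 + V^2 = 7^2 + (-15)^2 = 49 + 225 = 274, not 272 — fails.
#6 Y = -9 is in {-12, -13, -7, -9} — holds.
#7 W + U = -2 + 7 = 5 — holds.
#8 W + V = -2 + (-15) = -17 — holds.
#9 |5 - 7| = 2; 2 ≤ 4 — holds.
#10 U - W = 7 - (-2) = 9 — holds.
#11 Y = -9 ≠ -8 and U = 7 ≠ 9; both disjuncts false — fails.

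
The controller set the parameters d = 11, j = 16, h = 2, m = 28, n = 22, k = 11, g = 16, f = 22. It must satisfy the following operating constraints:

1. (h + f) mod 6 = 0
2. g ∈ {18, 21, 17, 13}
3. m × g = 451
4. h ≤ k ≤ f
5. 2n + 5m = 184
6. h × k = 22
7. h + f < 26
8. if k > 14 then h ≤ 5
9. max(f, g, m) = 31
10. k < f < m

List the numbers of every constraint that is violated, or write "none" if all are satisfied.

1. h + f = 24; 24 mod 6 = 0 — OK.
2. g = 16 is not in {18, 21, 17, 13} — violated.
3. m × g = 28 × 16 = 448, not 451 — violated.
4. values 2 ≤ 11 ≤ 22 — OK.
5. 2n + 5m = 2(22) + 5(28) = 184 — OK.
6. h × k = 2 × 11 = 22 — OK.
7. h + f = 2 + 22 = 24; 24 < 26 — OK.
8. k = 11, not > 14; antecedent false, conditional vacuously true — OK.
9. max(22, 16, 28) = 28, not 31 — violated.
10. values 11 < 22 < 28 — OK.

The assignment fails constraints 2, 3, and 9.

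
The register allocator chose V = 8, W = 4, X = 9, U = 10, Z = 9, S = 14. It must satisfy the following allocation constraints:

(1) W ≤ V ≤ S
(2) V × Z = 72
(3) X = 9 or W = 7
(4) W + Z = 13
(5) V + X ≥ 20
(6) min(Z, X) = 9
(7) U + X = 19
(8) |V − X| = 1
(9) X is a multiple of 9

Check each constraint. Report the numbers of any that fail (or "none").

Violated: 5.

(1) values 4 ≤ 8 ≤ 14 — satisfied.
(2) V × Z = 8 × 9 = 72 — satisfied.
(3) X = 9 = 9 (first disjunct) — satisfied.
(4) W + Z = 4 + 9 = 13 — satisfied.
(5) V + X = 8 + 9 = 17; 17 < 20, bound 20 not met — violated.
(6) min(9, 9) = 9 — satisfied.
(7) U + X = 10 + 9 = 19 — satisfied.
(8) |8 − 9| = 1 — satisfied.
(9) 9 / 9 = 1, so 9 divides 9 — satisfied.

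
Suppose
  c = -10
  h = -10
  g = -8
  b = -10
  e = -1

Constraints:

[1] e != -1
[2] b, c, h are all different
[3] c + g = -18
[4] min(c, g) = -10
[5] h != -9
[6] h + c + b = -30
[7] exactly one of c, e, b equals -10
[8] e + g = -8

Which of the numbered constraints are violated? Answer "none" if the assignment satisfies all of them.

[1] e = -1, but -1 is required to differ — violated.
[2] b = c = -10, not all different — violated.
[3] c + g = -10 + (-8) = -18 — satisfied.
[4] min(-10, -8) = -10 — satisfied.
[5] h = -10, and -10 ≠ -9 — satisfied.
[6] h + c + b = -10 + (-10) + (-10) = -30 — satisfied.
[7] c=-10, e=-1, b=-10; 2 of them equal -10, not exactly one — violated.
[8] e + g = -1 + (-8) = -9, not -8 — violated.

Constraints 1, 2, 7, and 8 do not hold.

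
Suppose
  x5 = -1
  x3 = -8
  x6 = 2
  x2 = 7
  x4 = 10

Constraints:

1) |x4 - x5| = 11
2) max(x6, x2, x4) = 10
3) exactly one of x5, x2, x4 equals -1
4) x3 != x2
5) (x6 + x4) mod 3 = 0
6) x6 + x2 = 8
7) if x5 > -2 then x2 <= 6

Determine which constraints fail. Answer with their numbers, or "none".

Constraints 6 and 7 do not hold.

1) |10 - (-1)| = 11  true
2) max(2, 7, 10) = 10  true
3) x5=-1, x2=7, x4=10; 1 of them equals -1  true
4) x3 = -8, x2 = 7; distinct  true
5) x6 + x4 = 12; 12 mod 3 = 0  true
6) x6 + x2 = 2 + 7 = 9, not 8  false
7) x5 = -1 > -2, so we need x2 ≤ 6; but x2 = 7 > 6  false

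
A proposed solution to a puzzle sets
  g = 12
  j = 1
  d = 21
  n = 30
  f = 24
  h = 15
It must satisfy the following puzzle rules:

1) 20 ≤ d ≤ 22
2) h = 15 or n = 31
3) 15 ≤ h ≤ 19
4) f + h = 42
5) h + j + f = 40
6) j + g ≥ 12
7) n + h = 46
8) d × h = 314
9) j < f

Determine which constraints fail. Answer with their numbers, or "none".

1) d = 21 lies in [20, 22] — holds.
2) h = 15 = 15 (first disjunct) — holds.
3) h = 15 lies in [15, 19] — holds.
4) f + h = 24 + 15 = 39, not 42 — does not hold.
5) h + j + f = 15 + 1 + 24 = 40 — holds.
6) j + g = 1 + 12 = 13; 13 ≥ 12 — holds.
7) n + h = 30 + 15 = 45, not 46 — does not hold.
8) d × h = 21 × 15 = 315, not 314 — does not hold.
9) j = 1, f = 24; 1 < 24 — holds.

No — constraints 4, 7, 8 are not satisfied.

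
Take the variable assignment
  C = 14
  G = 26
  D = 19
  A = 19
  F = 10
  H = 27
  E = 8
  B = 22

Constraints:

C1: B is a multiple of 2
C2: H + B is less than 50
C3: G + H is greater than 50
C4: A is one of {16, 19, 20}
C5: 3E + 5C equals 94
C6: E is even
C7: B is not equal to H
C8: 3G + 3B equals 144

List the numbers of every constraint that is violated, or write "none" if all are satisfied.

Yes — all constraints hold.

C1: 22 / 2 = 11, so 2 divides 22 — holds.
C2: H + B = 27 + 22 = 49; 49 < 50 — holds.
C3: G + H = 26 + 27 = 53; 53 > 50 — holds.
C4: A = 19 is in {16, 19, 20} — holds.
C5: 3E + 5C = 3(8) + 5(14) = 94 — holds.
C6: E = 8 is even — holds.
C7: B = 22, H = 27; distinct — holds.
C8: 3G + 3B = 3(26) + 3(22) = 144 — holds.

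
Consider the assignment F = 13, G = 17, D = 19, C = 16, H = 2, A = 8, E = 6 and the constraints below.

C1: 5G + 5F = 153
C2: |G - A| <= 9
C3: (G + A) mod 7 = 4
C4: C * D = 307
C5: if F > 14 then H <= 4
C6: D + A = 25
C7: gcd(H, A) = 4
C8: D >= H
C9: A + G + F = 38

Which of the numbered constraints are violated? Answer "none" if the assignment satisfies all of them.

Constraints 1, 4, 6, 7 are violated.

C1: 5G + 5F = 5(17) + 5(13) = 150, not 153 — violated.
C2: |17 - 8| = 9; 9 ≤ 9 — OK.
C3: G + A = 25; 25 mod 7 = 4 — OK.
C4: C * D = 16 * 19 = 304, not 307 — violated.
C5: F = 13, not > 14; antecedent false, conditional vacuously true — OK.
C6: D + A = 19 + 8 = 27, not 25 — violated.
C7: gcd(2, 8) = 2, not 4 — violated.
C8: D = 19, H = 2; 19 ≥ 2 — OK.
C9: A + G + F = 8 + 17 + 13 = 38 — OK.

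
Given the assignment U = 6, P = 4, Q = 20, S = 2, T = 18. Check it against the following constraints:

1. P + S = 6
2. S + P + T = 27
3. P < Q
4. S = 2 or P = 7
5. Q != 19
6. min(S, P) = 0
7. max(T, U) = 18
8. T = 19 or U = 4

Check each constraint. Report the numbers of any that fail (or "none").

No — constraints 2, 6, and 8 are not satisfied.

1. P + S = 4 + 2 = 6 — satisfied.
2. S + P + T = 2 + 4 + 18 = 24, not 27 — violated.
3. P = 4, Q = 20; 4 < 20 — satisfied.
4. S = 2 = 2 (first disjunct) — satisfied.
5. Q = 20, and 20 ≠ 19 — satisfied.
6. min(2, 4) = 2, not 0 — violated.
7. max(18, 6) = 18 — satisfied.
8. T = 18 ≠ 19 and U = 6 ≠ 4; both disjuncts false — violated.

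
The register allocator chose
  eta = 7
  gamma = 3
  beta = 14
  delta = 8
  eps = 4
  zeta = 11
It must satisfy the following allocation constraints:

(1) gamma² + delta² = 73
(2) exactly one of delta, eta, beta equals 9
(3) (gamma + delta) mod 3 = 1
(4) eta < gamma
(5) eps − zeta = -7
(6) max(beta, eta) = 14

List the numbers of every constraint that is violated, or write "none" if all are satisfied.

No — constraints 2, 3, 4 are not satisfied.

(1) gamma² + delta² = 3² + 8² = 9 + 64 = 73 — holds.
(2) delta=8, eta=7, beta=14; 0 of them equal 9, not exactly one — fails.
(3) gamma + delta = 11; 11 mod 3 = 2, not 1 — fails.
(4) eta = 7, gamma = 3; 7 ≥ 3 (want <) — fails.
(5) eps − zeta = 4 − 11 = -7 — holds.
(6) max(14, 7) = 14 — holds.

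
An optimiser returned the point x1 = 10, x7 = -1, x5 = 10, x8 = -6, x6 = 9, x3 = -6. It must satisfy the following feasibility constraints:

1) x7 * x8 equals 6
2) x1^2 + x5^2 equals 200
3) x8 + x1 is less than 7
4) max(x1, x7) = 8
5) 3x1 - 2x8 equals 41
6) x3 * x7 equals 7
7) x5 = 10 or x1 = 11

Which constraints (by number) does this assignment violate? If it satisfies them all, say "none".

1) x7 * x8 = -1 * (-6) = 6 — holds.
2) x1^2 + x5^2 = 10^2 + 10^2 = 100 + 100 = 200 — holds.
3) x8 + x1 = -6 + 10 = 4; 4 < 7 — holds.
4) max(10, -1) = 10, not 8 — does not hold.
5) 3x1 - 2x8 = 3(10) - 2(-6) = 42, not 41 — does not hold.
6) x3 * x7 = -6 * (-1) = 6, not 7 — does not hold.
7) x5 = 10 = 10 (first disjunct) — holds.

No — constraints 4, 5, and 6 are not satisfied.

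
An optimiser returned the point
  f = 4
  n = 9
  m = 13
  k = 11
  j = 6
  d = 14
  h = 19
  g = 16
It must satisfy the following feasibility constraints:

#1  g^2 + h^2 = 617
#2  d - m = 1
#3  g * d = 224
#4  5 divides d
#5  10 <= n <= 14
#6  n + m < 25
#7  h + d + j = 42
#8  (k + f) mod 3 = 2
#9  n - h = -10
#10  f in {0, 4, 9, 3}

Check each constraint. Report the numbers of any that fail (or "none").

#1 g^2 + h^2 = 16^2 + 19^2 = 256 + 361 = 617  yes
#2 d - m = 14 - 13 = 1  yes
#3 g * d = 16 * 14 = 224  yes
#4 14 = 5*2 + 4, so 5 does not divide 14  no
#5 n = 9 is outside [10, 14]  no
#6 n + m = 9 + 13 = 22; 22 < 25  yes
#7 h + d + j = 19 + 14 + 6 = 39, not 42  no
#8 k + f = 15; 15 mod 3 = 0, not 2  no
#9 n - h = 9 - 19 = -10  yes
#10 f = 4 is in {0, 4, 9, 3}  yes

Constraints 4, 5, 7, 8 do not hold.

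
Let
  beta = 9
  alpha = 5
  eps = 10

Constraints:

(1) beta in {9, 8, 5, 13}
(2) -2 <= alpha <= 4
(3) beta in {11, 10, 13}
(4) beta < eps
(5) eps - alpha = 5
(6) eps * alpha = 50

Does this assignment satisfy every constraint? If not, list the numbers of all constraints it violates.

(1) beta = 9 is in {9, 8, 5, 13}  ✓
(2) alpha = 5 is outside [-2, 4]  ✗
(3) beta = 9 is not in {11, 10, 13}  ✗
(4) beta = 9, eps = 10; 9 < 10  ✓
(5) eps - alpha = 10 - 5 = 5  ✓
(6) eps * alpha = 10 * 5 = 50  ✓

Constraints 2, 3 are violated.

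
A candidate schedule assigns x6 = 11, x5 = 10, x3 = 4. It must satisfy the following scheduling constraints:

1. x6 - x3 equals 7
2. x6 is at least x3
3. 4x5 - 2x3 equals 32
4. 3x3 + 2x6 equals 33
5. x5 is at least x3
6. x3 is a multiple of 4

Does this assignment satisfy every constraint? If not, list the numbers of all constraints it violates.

1. x6 - x3 = 11 - 4 = 7  yes
2. x6 = 11, x3 = 4; 11 ≥ 4  yes
3. 4x5 - 2x3 = 4(10) - 2(4) = 32  yes
4. 3x3 + 2x6 = 3(4) + 2(11) = 34, not 33  no
5. x5 = 10, x3 = 4; 10 ≥ 4  yes
6. 4 / 4 = 1, so 4 divides 4  yes

Constraint 4 is violated.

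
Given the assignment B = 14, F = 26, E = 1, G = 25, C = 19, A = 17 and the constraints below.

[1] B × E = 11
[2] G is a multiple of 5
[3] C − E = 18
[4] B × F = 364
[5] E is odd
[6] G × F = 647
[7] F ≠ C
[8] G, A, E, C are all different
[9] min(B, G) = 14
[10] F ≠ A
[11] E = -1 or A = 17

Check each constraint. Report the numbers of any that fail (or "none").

No — constraints 1 and 6 are not satisfied.

[1] B × E = 14 × 1 = 14, not 11 — fails.
[2] 25 / 5 = 5, so 5 divides 25 — holds.
[3] C − E = 19 − 1 = 18 — holds.
[4] B × F = 14 × 26 = 364 — holds.
[5] E = 1 is odd — holds.
[6] G × F = 25 × 26 = 650, not 647 — fails.
[7] F = 26, C = 19; distinct — holds.
[8] values 25, 17, 1, 19 are pairwise distinct — holds.
[9] min(14, 25) = 14 — holds.
[10] F = 26, A = 17; distinct — holds.
[11] E = 1 ≠ -1, but A = 17 = 17 (second disjunct) — holds.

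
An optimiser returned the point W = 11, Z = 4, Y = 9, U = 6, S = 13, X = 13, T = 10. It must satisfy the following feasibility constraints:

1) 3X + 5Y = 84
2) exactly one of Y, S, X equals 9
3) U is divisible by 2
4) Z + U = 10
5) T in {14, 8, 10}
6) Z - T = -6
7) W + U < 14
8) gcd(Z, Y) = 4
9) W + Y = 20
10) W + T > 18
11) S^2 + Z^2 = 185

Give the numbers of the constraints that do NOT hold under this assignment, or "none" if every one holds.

1) 3X + 5Y = 3(13) + 5(9) = 84 — satisfied.
2) Y=9, S=13, X=13; 1 of them equals 9 — satisfied.
3) 6 / 2 = 3, so 2 divides 6 — satisfied.
4) Z + U = 4 + 6 = 10 — satisfied.
5) T = 10 is in {14, 8, 10} — satisfied.
6) Z - T = 4 - 10 = -6 — satisfied.
7) W + U = 11 + 6 = 17; 17 ≥ 14, bound 14 not met — violated.
8) gcd(4, 9) = 1, not 4 — violated.
9) W + Y = 11 + 9 = 20 — satisfied.
10) W + T = 11 + 10 = 21; 21 > 18 — satisfied.
11) S^2 + Z^2 = 13^2 + 4^2 = 169 + 16 = 185 — satisfied.

The assignment fails constraints 7 and 8.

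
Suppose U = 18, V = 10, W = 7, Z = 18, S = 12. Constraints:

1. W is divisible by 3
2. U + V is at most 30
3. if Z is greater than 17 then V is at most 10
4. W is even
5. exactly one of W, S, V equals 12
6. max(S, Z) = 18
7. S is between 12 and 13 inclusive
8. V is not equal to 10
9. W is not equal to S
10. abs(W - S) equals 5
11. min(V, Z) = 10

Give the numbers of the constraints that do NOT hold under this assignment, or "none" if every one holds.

No — constraints 1, 4, 8 are not satisfied.

1. 7 = 3*2 + 1, so 3 does not divide 7  ✗
2. U + V = 18 + 10 = 28; 28 ≤ 30  ✓
3. Z = 18 > 17, so we need V ≤ 10; V = 10 ≤ 10  ✓
4. W = 7 is odd  ✗
5. W=7, S=12, V=10; 1 of them equals 12  ✓
6. max(12, 18) = 18  ✓
7. S = 12 lies in [12, 13]  ✓
8. V = 10, but 10 is required to differ  ✗
9. W = 7, S = 12; distinct  ✓
10. abs(7 - 12) = 5  ✓
11. min(10, 18) = 10  ✓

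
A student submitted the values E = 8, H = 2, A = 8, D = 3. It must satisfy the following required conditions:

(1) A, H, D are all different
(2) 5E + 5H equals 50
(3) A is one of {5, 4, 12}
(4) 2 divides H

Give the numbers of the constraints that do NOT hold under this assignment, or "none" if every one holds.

No — constraint 3 is not satisfied.

(1) values 8, 2, 3 are pairwise distinct — holds.
(2) 5E + 5H = 5(8) + 5(2) = 50 — holds.
(3) A = 8 is not in {5, 4, 12} — fails.
(4) 2 / 2 = 1, so 2 divides 2 — holds.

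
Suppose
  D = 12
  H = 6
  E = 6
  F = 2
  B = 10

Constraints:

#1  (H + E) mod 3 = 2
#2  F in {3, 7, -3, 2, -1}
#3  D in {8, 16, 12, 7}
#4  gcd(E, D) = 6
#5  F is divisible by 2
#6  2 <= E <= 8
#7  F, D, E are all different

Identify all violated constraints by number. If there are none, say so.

#1 H + E = 12; 12 mod 3 = 0, not 2 — violated.
#2 F = 2 is in {3, 7, -3, 2, -1} — OK.
#3 D = 12 is in {8, 16, 12, 7} — OK.
#4 gcd(6, 12) = 6 — OK.
#5 2 / 2 = 1, so 2 divides 2 — OK.
#6 E = 6 lies in [2, 8] — OK.
#7 values 2, 12, 6 are pairwise distinct — OK.

Constraint 1 is violated.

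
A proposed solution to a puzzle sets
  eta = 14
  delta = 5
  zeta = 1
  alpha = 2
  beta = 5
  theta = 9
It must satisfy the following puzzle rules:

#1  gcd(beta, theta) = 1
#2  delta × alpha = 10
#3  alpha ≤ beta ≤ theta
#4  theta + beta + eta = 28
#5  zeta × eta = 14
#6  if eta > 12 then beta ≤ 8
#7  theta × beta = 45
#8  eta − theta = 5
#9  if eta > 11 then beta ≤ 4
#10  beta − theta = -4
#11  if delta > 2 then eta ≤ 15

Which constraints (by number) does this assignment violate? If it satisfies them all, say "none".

#1 gcd(5, 9) = 1 — holds.
#2 delta × alpha = 5 × 2 = 10 — holds.
#3 values 2 ≤ 5 ≤ 9 — holds.
#4 theta + beta + eta = 9 + 5 + 14 = 28 — holds.
#5 zeta × eta = 1 × 14 = 14 — holds.
#6 eta = 14 > 12, so we need beta ≤ 8; beta = 5 ≤ 8 — holds.
#7 theta × beta = 9 × 5 = 45 — holds.
#8 eta − theta = 14 − 9 = 5 — holds.
#9 eta = 14 > 11, so we need beta ≤ 4; but beta = 5 > 4 — fails.
#10 beta − theta = 5 − 9 = -4 — holds.
#11 delta = 5 > 2, so we need eta ≤ 15; eta = 14 ≤ 15 — holds.

Constraint 9 is violated.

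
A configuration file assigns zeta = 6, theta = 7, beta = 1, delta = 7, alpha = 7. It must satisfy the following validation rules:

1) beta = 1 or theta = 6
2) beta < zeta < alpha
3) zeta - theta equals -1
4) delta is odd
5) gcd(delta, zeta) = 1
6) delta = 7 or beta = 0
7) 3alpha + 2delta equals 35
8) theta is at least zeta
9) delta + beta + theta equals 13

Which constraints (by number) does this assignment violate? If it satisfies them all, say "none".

Constraint 9 does not hold.

1) beta = 1 = 1 (first disjunct)  true
2) values 1 < 6 < 7  true
3) zeta - theta = 6 - 7 = -1  true
4) delta = 7 is odd  true
5) gcd(7, 6) = 1  true
6) delta = 7 = 7 (first disjunct)  true
7) 3alpha + 2delta = 3(7) + 2(7) = 35  true
8) theta = 7, zeta = 6; 7 ≥ 6  true
9) delta + beta + theta = 7 + 1 + 7 = 15, not 13  false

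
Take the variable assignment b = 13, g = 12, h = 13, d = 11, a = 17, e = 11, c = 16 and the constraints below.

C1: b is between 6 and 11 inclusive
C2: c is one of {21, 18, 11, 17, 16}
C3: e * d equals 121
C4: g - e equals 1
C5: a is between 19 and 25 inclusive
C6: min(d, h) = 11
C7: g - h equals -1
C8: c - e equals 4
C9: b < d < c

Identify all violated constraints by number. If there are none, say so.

C1: b = 13 is outside [6, 11] — violated.
C2: c = 16 is in {21, 18, 11, 17, 16} — OK.
C3: e * d = 11 * 11 = 121 — OK.
C4: g - e = 12 - 11 = 1 — OK.
C5: a = 17 is outside [19, 25] — violated.
C6: min(11, 13) = 11 — OK.
C7: g - h = 12 - 13 = -1 — OK.
C8: c - e = 16 - 11 = 5, not 4 — violated.
C9: values 13, 11, 16; b = 13 is not < d = 11 — violated.

Violated: 1, 5, 8, and 9.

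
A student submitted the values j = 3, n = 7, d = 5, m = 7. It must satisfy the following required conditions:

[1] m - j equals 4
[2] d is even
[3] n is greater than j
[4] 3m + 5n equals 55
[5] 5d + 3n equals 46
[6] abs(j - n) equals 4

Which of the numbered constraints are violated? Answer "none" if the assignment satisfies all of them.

Violated: 2, 4.

[1] m - j = 7 - 3 = 4  yes
[2] d = 5 is odd  no
[3] n = 7, j = 3; 7 > 3  yes
[4] 3m + 5n = 3(7) + 5(7) = 56, not 55  no
[5] 5d + 3n = 5(5) + 3(7) = 46  yes
[6] abs(3 - 7) = 4  yes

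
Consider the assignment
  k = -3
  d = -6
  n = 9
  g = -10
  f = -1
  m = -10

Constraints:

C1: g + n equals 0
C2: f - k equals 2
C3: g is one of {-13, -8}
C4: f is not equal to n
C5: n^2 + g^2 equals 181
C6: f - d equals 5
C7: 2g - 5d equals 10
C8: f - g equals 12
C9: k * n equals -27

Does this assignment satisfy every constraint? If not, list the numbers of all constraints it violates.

Constraints 1, 3, 8 are violated.

C1: g + n = -10 + 9 = -1, not 0 — violated.
C2: f - k = -1 - (-3) = 2 — satisfied.
C3: g = -10 is not in {-13, -8} — violated.
C4: f = -1, n = 9; distinct — satisfied.
C5: n^2 + g^2 = 9^2 + (-10)^2 = 81 + 100 = 181 — satisfied.
C6: f - d = -1 - (-6) = 5 — satisfied.
C7: 2g - 5d = 2(-10) - 5(-6) = 10 — satisfied.
C8: f - g = -1 - (-10) = 9, not 12 — violated.
C9: k * n = -3 * 9 = -27 — satisfied.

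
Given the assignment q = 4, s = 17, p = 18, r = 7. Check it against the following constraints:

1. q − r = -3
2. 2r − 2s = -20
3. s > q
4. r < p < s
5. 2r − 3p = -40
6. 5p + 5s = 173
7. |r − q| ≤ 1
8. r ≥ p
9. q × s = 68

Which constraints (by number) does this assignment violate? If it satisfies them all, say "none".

Violated: 4, 6, 7, and 8.

1. q − r = 4 − 7 = -3 — holds.
2. 2r − 2s = 2(7) − 2(17) = -20 — holds.
3. s = 17, q = 4; 17 > 4 — holds.
4. values 7, 18, 17; p = 18 is not < s = 17 — does not hold.
5. 2r − 3p = 2(7) − 3(18) = -40 — holds.
6. 5p + 5s = 5(18) + 5(17) = 175, not 173 — does not hold.
7. |7 − 4| = 3; 3 > 1, exceeds bound 1 — does not hold.
8. r = 7, p = 18; 7 < 18 (want ≥) — does not hold.
9. q × s = 4 × 17 = 68 — holds.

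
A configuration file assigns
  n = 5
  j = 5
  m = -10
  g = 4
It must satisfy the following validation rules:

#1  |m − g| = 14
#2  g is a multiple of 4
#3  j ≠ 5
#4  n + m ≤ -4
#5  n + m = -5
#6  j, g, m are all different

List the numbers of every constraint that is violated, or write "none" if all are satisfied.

#1 |-10 − 4| = 14 — holds.
#2 4 / 4 = 1, so 4 divides 4 — holds.
#3 j = 5, but 5 is required to differ — does not hold.
#4 n + m = 5 + (-10) = -5; -5 ≤ -4 — holds.
#5 n + m = 5 + (-10) = -5 — holds.
#6 values 5, 4, -10 are pairwise distinct — holds.

The assignment fails constraint 3.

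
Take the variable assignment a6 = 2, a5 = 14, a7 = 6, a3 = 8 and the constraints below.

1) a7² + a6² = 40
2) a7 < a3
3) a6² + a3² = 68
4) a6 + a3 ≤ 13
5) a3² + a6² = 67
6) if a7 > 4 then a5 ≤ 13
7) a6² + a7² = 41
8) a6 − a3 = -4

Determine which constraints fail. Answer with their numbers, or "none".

Violated: 5, 6, 7, and 8.

1) a7² + a6² = 6² + 2² = 36 + 4 = 40  ✔
2) a7 = 6, a3 = 8; 6 < 8  ✔
3) a6² + a3² = 2² + 8² = 4 + 64 = 68  ✔
4) a6 + a3 = 2 + 8 = 10; 10 ≤ 13  ✔
5) a3² + a6² = 8² + 2² = 64 + 4 = 68, not 67  ✘
6) a7 = 6 > 4, so we need a5 ≤ 13; but a5 = 14 > 13  ✘
7) a6² + a7² = 2² + 6² = 4 + 36 = 40, not 41  ✘
8) a6 − a3 = 2 − 8 = -6, not -4  ✘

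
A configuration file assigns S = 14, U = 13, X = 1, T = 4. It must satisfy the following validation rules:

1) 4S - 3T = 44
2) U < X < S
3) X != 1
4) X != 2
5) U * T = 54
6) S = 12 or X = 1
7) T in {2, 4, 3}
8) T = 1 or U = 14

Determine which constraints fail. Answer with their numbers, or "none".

Violated: 2, 3, 5, 8.

1) 4S - 3T = 4(14) - 3(4) = 44  OK
2) values 13, 1, 14; U = 13 is not < X = 1  FAIL
3) X = 1, but 1 is required to differ  FAIL
4) X = 1, and 1 ≠ 2  OK
5) U * T = 13 * 4 = 52, not 54  FAIL
6) S = 14 ≠ 12, but X = 1 = 1 (second disjunct)  OK
7) T = 4 is in {2, 4, 3}  OK
8) T = 4 ≠ 1 and U = 13 ≠ 14; both disjuncts false  FAIL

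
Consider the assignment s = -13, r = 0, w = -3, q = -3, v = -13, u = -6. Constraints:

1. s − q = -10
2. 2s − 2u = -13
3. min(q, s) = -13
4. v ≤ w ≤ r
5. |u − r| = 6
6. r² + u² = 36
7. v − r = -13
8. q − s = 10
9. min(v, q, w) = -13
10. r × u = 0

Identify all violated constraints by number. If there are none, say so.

1. s − q = -13 − (-3) = -10 — holds.
2. 2s − 2u = 2(-13) − 2(-6) = -14, not -13 — fails.
3. min(-3, -13) = -13 — holds.
4. values -13 ≤ -3 ≤ 0 — holds.
5. |-6 − 0| = 6 — holds.
6. r² + u² = 0² + (-6)² = 0 + 36 = 36 — holds.
7. v − r = -13 − 0 = -13 — holds.
8. q − s = -3 − (-13) = 10 — holds.
9. min(-13, -3, -3) = -13 — holds.
10. r × u = 0 × (-6) = 0 — holds.

No — constraint 2 is not satisfied.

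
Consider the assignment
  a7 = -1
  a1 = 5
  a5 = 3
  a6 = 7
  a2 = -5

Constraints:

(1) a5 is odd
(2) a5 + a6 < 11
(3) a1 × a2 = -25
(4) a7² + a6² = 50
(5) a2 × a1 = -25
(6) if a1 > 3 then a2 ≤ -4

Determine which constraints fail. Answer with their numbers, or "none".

(1) a5 = 3 is odd  yes
(2) a5 + a6 = 3 + 7 = 10; 10 < 11  yes
(3) a1 × a2 = 5 × (-5) = -25  yes
(4) a7² + a6² = (-1)² + 7² = 1 + 49 = 50  yes
(5) a2 × a1 = -5 × 5 = -25  yes
(6) a1 = 5 > 3, so we need a2 ≤ -4; a2 = -5 ≤ -4  yes

No violations.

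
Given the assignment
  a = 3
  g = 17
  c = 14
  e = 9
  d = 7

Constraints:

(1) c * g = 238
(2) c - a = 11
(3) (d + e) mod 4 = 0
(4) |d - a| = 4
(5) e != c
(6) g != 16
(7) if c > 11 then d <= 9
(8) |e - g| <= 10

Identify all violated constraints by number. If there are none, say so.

None — every constraint holds.

(1) c * g = 14 * 17 = 238  true
(2) c - a = 14 - 3 = 11  true
(3) d + e = 16; 16 mod 4 = 0  true
(4) |7 - 3| = 4  true
(5) e = 9, c = 14; distinct  true
(6) g = 17, and 17 ≠ 16  true
(7) c = 14 > 11, so we need d ≤ 9; d = 7 ≤ 9  true
(8) |9 - 17| = 8; 8 ≤ 10  true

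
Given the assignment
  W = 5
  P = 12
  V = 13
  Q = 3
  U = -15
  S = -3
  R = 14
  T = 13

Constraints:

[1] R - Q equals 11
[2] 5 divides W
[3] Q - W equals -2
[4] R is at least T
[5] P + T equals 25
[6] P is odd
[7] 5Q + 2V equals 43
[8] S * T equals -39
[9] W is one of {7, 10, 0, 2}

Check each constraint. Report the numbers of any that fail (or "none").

The assignment fails constraints 6, 7, 9.

[1] R - Q = 14 - 3 = 11 — OK.
[2] 5 / 5 = 1, so 5 divides 5 — OK.
[3] Q - W = 3 - 5 = -2 — OK.
[4] R = 14, T = 13; 14 ≥ 13 — OK.
[5] P + T = 12 + 13 = 25 — OK.
[6] P = 12 is even — violated.
[7] 5Q + 2V = 5(3) + 2(13) = 41, not 43 — violated.
[8] S * T = -3 * 13 = -39 — OK.
[9] W = 5 is not in {7, 10, 0, 2} — violated.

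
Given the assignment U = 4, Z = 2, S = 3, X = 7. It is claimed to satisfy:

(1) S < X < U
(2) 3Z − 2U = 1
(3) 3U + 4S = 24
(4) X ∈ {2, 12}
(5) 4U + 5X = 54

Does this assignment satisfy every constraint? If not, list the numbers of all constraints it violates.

(1) values 3, 7, 4; X = 7 is not < U = 4  false
(2) 3Z − 2U = 3(2) − 2(4) = -2, not 1  false
(3) 3U + 4S = 3(4) + 4(3) = 24  true
(4) X = 7 is not in {2, 12}  false
(5) 4U + 5X = 4(4) + 5(7) = 51, not 54  false

No — constraints 1, 2, 4, and 5 are not satisfied.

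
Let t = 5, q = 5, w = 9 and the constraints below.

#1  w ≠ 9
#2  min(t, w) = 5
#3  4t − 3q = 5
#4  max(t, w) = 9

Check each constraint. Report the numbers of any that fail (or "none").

No — constraint 1 is not satisfied.

#1 w = 9, but 9 is required to differ — violated.
#2 min(5, 9) = 5 — OK.
#3 4t − 3q = 4(5) − 3(5) = 5 — OK.
#4 max(5, 9) = 9 — OK.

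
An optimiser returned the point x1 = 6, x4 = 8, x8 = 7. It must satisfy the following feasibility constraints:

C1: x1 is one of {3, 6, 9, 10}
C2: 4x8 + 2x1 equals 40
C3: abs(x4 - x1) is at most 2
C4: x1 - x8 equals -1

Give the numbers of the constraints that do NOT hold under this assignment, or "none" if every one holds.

C1: x1 = 6 is in {3, 6, 9, 10}  OK
C2: 4x8 + 2x1 = 4(7) + 2(6) = 40  OK
C3: abs(8 - 6) = 2; 2 ≤ 2  OK
C4: x1 - x8 = 6 - 7 = -1  OK

The assignment satisfies every constraint.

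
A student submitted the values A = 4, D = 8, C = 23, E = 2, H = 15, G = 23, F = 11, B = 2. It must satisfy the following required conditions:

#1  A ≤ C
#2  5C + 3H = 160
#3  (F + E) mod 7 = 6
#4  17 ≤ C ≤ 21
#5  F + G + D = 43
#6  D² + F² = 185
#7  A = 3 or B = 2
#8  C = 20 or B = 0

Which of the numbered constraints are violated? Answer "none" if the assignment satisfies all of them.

#1 A = 4, C = 23; 4 ≤ 23 — OK.
#2 5C + 3H = 5(23) + 3(15) = 160 — OK.
#3 F + E = 13; 13 mod 7 = 6 — OK.
#4 C = 23 is outside [17, 21] — violated.
#5 F + G + D = 11 + 23 + 8 = 42, not 43 — violated.
#6 D² + F² = 8² + 11² = 64 + 121 = 185 — OK.
#7 A = 4 ≠ 3, but B = 2 = 2 (second disjunct) — OK.
#8 C = 23 ≠ 20 and B = 2 ≠ 0; both disjuncts false — violated.

Constraints 4, 5, 8 are violated.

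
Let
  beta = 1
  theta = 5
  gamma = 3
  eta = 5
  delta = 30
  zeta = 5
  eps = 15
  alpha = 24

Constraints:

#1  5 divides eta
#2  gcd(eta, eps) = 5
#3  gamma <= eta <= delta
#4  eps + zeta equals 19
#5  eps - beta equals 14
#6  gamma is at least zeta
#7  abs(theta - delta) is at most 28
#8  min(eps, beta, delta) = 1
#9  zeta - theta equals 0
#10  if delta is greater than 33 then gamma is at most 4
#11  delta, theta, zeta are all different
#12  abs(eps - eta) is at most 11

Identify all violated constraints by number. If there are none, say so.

#1 5 / 5 = 1, so 5 divides 5 — holds.
#2 gcd(5, 15) = 5 — holds.
#3 values 3 <= 5 <= 30 — holds.
#4 eps + zeta = 15 + 5 = 20, not 19 — fails.
#5 eps - beta = 15 - 1 = 14 — holds.
#6 gamma = 3, zeta = 5; 3 < 5 (want ≥) — fails.
#7 abs(5 - 30) = 25; 25 ≤ 28 — holds.
#8 min(15, 1, 30) = 1 — holds.
#9 zeta - theta = 5 - 5 = 0 — holds.
#10 delta = 30, not > 33; antecedent false, conditional vacuously true — holds.
#11 theta = zeta = 5, not all different — fails.
#12 abs(15 - 5) = 10; 10 ≤ 11 — holds.

Constraints 4, 6, and 11 do not hold.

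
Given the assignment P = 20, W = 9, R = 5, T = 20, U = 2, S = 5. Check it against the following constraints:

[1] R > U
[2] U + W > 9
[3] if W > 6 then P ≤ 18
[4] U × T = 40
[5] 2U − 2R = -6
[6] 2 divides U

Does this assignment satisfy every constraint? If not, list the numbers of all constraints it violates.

The assignment fails constraint 3.

[1] R = 5, U = 2; 5 > 2 — holds.
[2] U + W = 2 + 9 = 11; 11 > 9 — holds.
[3] W = 9 > 6, so we need P ≤ 18; but P = 20 > 18 — does not hold.
[4] U × T = 2 × 20 = 40 — holds.
[5] 2U − 2R = 2(2) − 2(5) = -6 — holds.
[6] 2 / 2 = 1, so 2 divides 2 — holds.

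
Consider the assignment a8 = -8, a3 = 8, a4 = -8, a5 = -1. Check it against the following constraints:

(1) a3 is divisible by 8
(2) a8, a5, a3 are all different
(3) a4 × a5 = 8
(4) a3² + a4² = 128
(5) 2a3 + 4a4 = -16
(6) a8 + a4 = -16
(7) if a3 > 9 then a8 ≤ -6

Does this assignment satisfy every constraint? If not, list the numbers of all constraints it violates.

The assignment satisfies every constraint.

(1) 8 / 8 = 1, so 8 divides 8  holds
(2) values -8, -1, 8 are pairwise distinct  holds
(3) a4 × a5 = -8 × (-1) = 8  holds
(4) a3² + a4² = 8² + (-8)² = 64 + 64 = 128  holds
(5) 2a3 + 4a4 = 2(8) + 4(-8) = -16  holds
(6) a8 + a4 = -8 + (-8) = -16  holds
(7) a3 = 8, not > 9; antecedent false, conditional vacuously true  holds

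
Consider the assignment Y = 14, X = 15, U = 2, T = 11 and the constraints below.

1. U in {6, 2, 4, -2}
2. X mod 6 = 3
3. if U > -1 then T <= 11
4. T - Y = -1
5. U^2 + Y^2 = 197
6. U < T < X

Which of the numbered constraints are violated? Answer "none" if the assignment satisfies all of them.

Constraints 4, 5 do not hold.

1. U = 2 is in {6, 2, 4, -2}  OK
2. 15 mod 6 = 3  OK
3. U = 2 > -1, so we need T ≤ 11; T = 11 ≤ 11  OK
4. T - Y = 11 - 14 = -3, not -1  FAIL
5. U^2 + Y^2 = 2^2 + 14^2 = 4 + 196 = 200, not 197  FAIL
6. values 2 < 11 < 15  OK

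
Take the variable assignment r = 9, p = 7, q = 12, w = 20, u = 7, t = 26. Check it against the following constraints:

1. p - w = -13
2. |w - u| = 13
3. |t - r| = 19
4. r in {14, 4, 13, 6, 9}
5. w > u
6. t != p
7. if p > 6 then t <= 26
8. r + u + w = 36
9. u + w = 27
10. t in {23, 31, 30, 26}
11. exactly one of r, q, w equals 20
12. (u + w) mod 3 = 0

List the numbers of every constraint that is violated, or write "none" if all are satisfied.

1. p - w = 7 - 20 = -13  holds
2. |20 - 7| = 13  holds
3. |26 - 9| = 17, not 19  fails
4. r = 9 is in {14, 4, 13, 6, 9}  holds
5. w = 20, u = 7; 20 > 7  holds
6. t = 26, p = 7; distinct  holds
7. p = 7 > 6, so we need t ≤ 26; t = 26 ≤ 26  holds
8. r + u + w = 9 + 7 + 20 = 36  holds
9. u + w = 7 + 20 = 27  holds
10. t = 26 is in {23, 31, 30, 26}  holds
11. r=9, q=12, w=20; 1 of them equals 20  holds
12. u + w = 27; 27 mod 3 = 0  holds

Constraint 3 does not hold.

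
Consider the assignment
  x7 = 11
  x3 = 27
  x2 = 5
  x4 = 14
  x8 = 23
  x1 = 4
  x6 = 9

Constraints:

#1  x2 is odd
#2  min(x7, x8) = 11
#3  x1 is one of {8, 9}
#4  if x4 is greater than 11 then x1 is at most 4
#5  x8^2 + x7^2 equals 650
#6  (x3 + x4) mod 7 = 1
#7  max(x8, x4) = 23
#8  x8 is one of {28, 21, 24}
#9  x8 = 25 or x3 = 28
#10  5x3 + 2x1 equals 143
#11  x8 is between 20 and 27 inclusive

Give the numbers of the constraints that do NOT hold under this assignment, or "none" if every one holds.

Violated: 3, 6, 8, and 9.

#1 x2 = 5 is odd  true
#2 min(11, 23) = 11  true
#3 x1 = 4 is not in {8, 9}  false
#4 x4 = 14 > 11, so we need x1 ≤ 4; x1 = 4 ≤ 4  true
#5 x8^2 + x7^2 = 23^2 + 11^2 = 529 + 121 = 650  true
#6 x3 + x4 = 41; 41 mod 7 = 6, not 1  false
#7 max(23, 14) = 23  true
#8 x8 = 23 is not in {28, 21, 24}  false
#9 x8 = 23 ≠ 25 and x3 = 27 ≠ 28; both disjuncts false  false
#10 5x3 + 2x1 = 5(27) + 2(4) = 143  true
#11 x8 = 23 lies in [20, 27]  true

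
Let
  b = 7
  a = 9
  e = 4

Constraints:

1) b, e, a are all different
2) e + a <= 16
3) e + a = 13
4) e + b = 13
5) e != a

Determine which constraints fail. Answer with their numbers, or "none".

1) values 7, 4, 9 are pairwise distinct  holds
2) e + a = 4 + 9 = 13; 13 ≤ 16  holds
3) e + a = 4 + 9 = 13  holds
4) e + b = 4 + 7 = 11, not 13  fails
5) e = 4, a = 9; distinct  holds

Constraint 4 does not hold.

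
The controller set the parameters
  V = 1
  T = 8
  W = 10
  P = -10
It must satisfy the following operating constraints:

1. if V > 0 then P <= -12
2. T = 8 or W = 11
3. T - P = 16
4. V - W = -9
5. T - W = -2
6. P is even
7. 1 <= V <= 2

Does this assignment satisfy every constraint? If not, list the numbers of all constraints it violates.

1. V = 1 > 0, so we need P ≤ -12; but P = -10 > -12  ✘
2. T = 8 = 8 (first disjunct)  ✔
3. T - P = 8 - (-10) = 18, not 16  ✘
4. V - W = 1 - 10 = -9  ✔
5. T - W = 8 - 10 = -2  ✔
6. P = -10 is even  ✔
7. V = 1 lies in [1, 2]  ✔

Constraints 1, 3 are violated.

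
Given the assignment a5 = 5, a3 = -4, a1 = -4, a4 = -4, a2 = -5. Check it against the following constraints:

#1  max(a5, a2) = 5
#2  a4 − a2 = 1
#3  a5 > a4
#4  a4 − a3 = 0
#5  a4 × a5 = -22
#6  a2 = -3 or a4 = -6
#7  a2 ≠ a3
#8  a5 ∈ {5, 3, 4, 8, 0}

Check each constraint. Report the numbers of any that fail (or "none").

#1 max(5, -5) = 5 — holds.
#2 a4 − a2 = -4 − (-5) = 1 — holds.
#3 a5 = 5, a4 = -4; 5 > -4 — holds.
#4 a4 − a3 = -4 − (-4) = 0 — holds.
#5 a4 × a5 = -4 × 5 = -20, not -22 — does not hold.
#6 a2 = -5 ≠ -3 and a4 = -4 ≠ -6; both disjuncts false — does not hold.
#7 a2 = -5, a3 = -4; distinct — holds.
#8 a5 = 5 is in {5, 3, 4, 8, 0} — holds.

Constraints 5 and 6 are violated.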